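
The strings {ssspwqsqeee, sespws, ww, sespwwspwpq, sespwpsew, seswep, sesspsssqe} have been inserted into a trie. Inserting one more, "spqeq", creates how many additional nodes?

4

"s" is already a path in the trie; the remaining "pqeq" must be added.
So 5 − 1 = 4 new nodes.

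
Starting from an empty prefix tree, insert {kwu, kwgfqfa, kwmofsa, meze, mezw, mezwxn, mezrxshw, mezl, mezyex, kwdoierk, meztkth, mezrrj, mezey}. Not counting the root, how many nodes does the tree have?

42

Insert word by word; a character creates a node only if that edge doesn't already exist:
  "kwu" → 3 new (k, w, u)
  "kwgfqfa" → prefix "kw" already present; 5 new (g, f, q, f, a)
  "kwmofsa" → prefix "kw" already present; 5 new (m, o, f, s, a)
  "meze" → 4 new (m, e, z, e)
  "mezw" → prefix "mez" already present; 1 new (w)
  "mezwxn" → prefix "mezw" already present; 2 new (x, n)
  "mezrxshw" → prefix "mez" already present; 5 new (r, x, s, h, w)
  "mezl" → prefix "mez" already present; 1 new (l)
  "mezyex" → prefix "mez" already present; 3 new (y, e, x)
  "kwdoierk" → prefix "kw" already present; 6 new (d, o, i, e, r, k)
  "meztkth" → prefix "mez" already present; 4 new (t, k, t, h)
  "mezrrj" → prefix "mezr" already present; 2 new (r, j)
  "mezey" → prefix "meze" already present; 1 new (y)
Total nodes = 3 + 5 + 5 + 4 + 1 + 2 + 5 + 1 + 3 + 6 + 4 + 2 + 1 = 42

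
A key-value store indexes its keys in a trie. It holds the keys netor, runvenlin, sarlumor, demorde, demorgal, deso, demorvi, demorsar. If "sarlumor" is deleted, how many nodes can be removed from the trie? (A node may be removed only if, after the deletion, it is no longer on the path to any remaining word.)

After clearing the end-marker at "sarlumor", prune upward until reaching a node still needed by another word.
No other word shares any prefix with "sarlumor", so all 8 of its nodes go.
Nodes removed: 8

8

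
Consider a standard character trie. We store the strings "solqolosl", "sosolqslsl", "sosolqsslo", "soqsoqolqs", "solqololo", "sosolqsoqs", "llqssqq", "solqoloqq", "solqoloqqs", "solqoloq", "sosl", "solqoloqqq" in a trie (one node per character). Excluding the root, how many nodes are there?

45

Count nodes per top-level branch (shared prefixes stored once):
  'l'-branch (llqssqq): 7 nodes
  's'-branch (solqololo, solqoloq, solqoloqq, solqoloqqq, solqoloqqs, solqolosl, soqsoqolqs, sosl, sosolqslsl, sosolqsoqs, sosolqsslo): 38 nodes
Sum: 45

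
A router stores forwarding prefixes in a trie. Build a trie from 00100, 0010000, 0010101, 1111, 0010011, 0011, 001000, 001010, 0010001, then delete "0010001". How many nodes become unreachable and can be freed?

A node on "0010001"'s path can go only if nothing else ends at it or branches off below it.
The suffix "1" (1 node) is used only by "0010001"; the node for "001000" still has the child "0", so pruning stops there.
Nodes removed: 1

1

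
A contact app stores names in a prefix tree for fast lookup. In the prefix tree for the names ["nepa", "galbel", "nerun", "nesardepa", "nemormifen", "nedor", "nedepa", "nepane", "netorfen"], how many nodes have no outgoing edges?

8

A leaf is a node with no children — equivalently, the end of a word that is not a proper prefix of any other stored word.
Those words: "galbel", "nedepa", "nedor", "nemormifen", "nepane", "nerun", "nesardepa", "netorfen"
Leaf count: 8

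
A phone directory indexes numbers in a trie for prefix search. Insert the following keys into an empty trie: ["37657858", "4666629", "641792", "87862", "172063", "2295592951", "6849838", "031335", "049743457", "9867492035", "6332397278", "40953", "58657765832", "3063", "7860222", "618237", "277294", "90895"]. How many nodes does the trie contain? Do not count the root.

120

Insert word by word; a character creates a node only if that edge doesn't already exist:
  "37657858" → 8 new (3, 7, 6, 5, 7, 8, 5, 8)
  "4666629" → 7 new (4, 6, 6, 6, 6, 2, 9)
  "641792" → 6 new (6, 4, 1, 7, 9, 2)
  "87862" → 5 new (8, 7, 8, 6, 2)
  "172063" → 6 new (1, 7, 2, 0, 6, 3)
  "2295592951" → 10 new (2, 2, 9, 5, 5, 9, 2, 9, 5, 1)
  "6849838" → prefix "6" already present; 6 new (8, 4, 9, 8, 3, 8)
  "031335" → 6 new (0, 3, 1, 3, 3, 5)
  "049743457" → prefix "0" already present; 8 new (4, 9, 7, 4, 3, 4, 5, 7)
  "9867492035" → 10 new (9, 8, 6, 7, 4, 9, 2, 0, 3, 5)
  "6332397278" → prefix "6" already present; 9 new (3, 3, 2, 3, 9, 7, 2, 7, 8)
  "40953" → prefix "4" already present; 4 new (0, 9, 5, 3)
  "58657765832" → 11 new (5, 8, 6, 5, 7, 7, 6, 5, 8, 3, 2)
  "3063" → prefix "3" already present; 3 new (0, 6, 3)
  "7860222" → 7 new (7, 8, 6, 0, 2, 2, 2)
  "618237" → prefix "6" already present; 5 new (1, 8, 2, 3, 7)
  "277294" → prefix "2" already present; 5 new (7, 7, 2, 9, 4)
  "90895" → prefix "9" already present; 4 new (0, 8, 9, 5)
Total nodes = 8 + 7 + 6 + 5 + 6 + 10 + 6 + 6 + 8 + 10 + 9 + 4 + 11 + 3 + 7 + 5 + 5 + 4 = 120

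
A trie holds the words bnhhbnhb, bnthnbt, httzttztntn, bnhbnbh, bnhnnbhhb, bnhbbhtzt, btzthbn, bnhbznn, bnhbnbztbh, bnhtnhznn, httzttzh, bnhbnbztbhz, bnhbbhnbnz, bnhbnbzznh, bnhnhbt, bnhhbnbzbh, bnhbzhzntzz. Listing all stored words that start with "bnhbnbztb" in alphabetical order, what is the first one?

bnhbnbztbh

Filter for "bnhbnbztb…" and sort: "bnhbnbztbh", "bnhbnbztbhz"
The 1st is bnhbnbztbh.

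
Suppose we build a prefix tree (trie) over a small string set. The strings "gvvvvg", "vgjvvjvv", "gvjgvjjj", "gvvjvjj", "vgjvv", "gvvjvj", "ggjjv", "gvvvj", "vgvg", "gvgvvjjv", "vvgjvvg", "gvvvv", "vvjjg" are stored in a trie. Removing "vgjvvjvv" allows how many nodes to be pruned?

3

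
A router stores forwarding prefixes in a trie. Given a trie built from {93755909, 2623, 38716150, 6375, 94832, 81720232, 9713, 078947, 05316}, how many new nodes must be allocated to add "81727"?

The longest prefix of "81727" already in the trie is "8172" (length 4).
New nodes needed: |"81727"| − 4 = 5 − 4 = 1.

1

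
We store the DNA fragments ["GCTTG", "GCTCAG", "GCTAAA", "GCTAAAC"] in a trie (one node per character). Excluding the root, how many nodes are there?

For each word, the new-node count is its length minus the longest prefix already in the trie:
  "GCTTG" → 5 new (G, C, T, T, G)
  "GCTCAG" → prefix "GCT" already present; 3 new (C, A, G)
  "GCTAAA" → prefix "GCT" already present; 3 new (A, A, A)
  "GCTAAAC" → prefix "GCTAAA" already present; 1 new (C)
Total nodes = 5 + 3 + 3 + 1 = 12

12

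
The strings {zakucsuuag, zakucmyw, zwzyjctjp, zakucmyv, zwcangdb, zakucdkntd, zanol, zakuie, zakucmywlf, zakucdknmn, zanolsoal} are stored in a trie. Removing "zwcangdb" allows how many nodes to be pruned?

A node on "zwcangdb"'s path can go only if nothing else ends at it or branches off below it.
The suffix "cangdb" (6 nodes) is used only by "zwcangdb"; the node for "zw" still has the child "z", so pruning stops there.
Nodes removed: 6

6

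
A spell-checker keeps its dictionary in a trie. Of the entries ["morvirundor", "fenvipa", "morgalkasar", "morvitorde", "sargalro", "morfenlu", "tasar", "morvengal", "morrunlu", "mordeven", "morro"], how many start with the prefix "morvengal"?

Walk to "morvengal"; the words in its subtree are exactly those with that prefix.
Words under "morvengal": morvengal
Count: 1

1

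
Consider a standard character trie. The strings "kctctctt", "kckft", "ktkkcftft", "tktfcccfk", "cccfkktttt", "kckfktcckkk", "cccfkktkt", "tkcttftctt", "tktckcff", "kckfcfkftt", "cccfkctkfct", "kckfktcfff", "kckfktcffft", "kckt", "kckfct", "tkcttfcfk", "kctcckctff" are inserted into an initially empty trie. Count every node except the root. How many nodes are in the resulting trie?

Insert word by word; a character creates a node only if that edge doesn't already exist:
  "kctctctt" → 8 new (k, c, t, c, t, c, t, t)
  "kckft" → prefix "kc" already present; 3 new (k, f, t)
  "ktkkcftft" → prefix "k" already present; 8 new (t, k, k, c, f, t, f, t)
  "tktfcccfk" → 9 new (t, k, t, f, c, c, c, f, k)
  "cccfkktttt" → 10 new (c, c, c, f, k, k, t, t, t, t)
  "kckfktcckkk" → prefix "kckf" already present; 7 new (k, t, c, c, k, k, k)
  "cccfkktkt" → prefix "cccfkkt" already present; 2 new (k, t)
  "tkcttftctt" → prefix "tk" already present; 8 new (c, t, t, f, t, c, t, t)
  "tktckcff" → prefix "tkt" already present; 5 new (c, k, c, f, f)
  "kckfcfkftt" → prefix "kckf" already present; 6 new (c, f, k, f, t, t)
  "cccfkctkfct" → prefix "cccfk" already present; 6 new (c, t, k, f, c, t)
  "kckfktcfff" → prefix "kckfktc" already present; 3 new (f, f, f)
  "kckfktcffft" → prefix "kckfktcfff" already present; 1 new (t)
  "kckt" → prefix "kck" already present; 1 new (t)
  "kckfct" → prefix "kckfc" already present; 1 new (t)
  "tkcttfcfk" → prefix "tkcttf" already present; 3 new (c, f, k)
  "kctcckctff" → prefix "kctc" already present; 6 new (c, k, c, t, f, f)
Total nodes = 8 + 3 + 8 + 9 + 10 + 7 + 2 + 8 + 5 + 6 + 6 + 3 + 1 + 1 + 1 + 3 + 6 = 87

87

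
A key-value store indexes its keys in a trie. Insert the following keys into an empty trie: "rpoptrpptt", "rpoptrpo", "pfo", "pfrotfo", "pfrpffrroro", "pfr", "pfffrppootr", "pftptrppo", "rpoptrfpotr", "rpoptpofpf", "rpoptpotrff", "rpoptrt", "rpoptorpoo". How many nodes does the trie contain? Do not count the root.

63

Trace insertions, counting only characters that open a new branch:
  "rpoptrpptt" → 10 new (r, p, o, p, t, r, p, p, t, t)
  "rpoptrpo" → prefix "rpoptrp" already present; 1 new (o)
  "pfo" → 3 new (p, f, o)
  "pfrotfo" → prefix "pf" already present; 5 new (r, o, t, f, o)
  "pfrpffrroro" → prefix "pfr" already present; 8 new (p, f, f, r, r, o, r, o)
  "pfr" → prefix "pfr" already present; 0 new (none)
  "pfffrppootr" → prefix "pf" already present; 9 new (f, f, r, p, p, o, o, t, r)
  "pftptrppo" → prefix "pf" already present; 7 new (t, p, t, r, p, p, o)
  "rpoptrfpotr" → prefix "rpoptr" already present; 5 new (f, p, o, t, r)
  "rpoptpofpf" → prefix "rpopt" already present; 5 new (p, o, f, p, f)
  "rpoptpotrff" → prefix "rpoptpo" already present; 4 new (t, r, f, f)
  "rpoptrt" → prefix "rpoptr" already present; 1 new (t)
  "rpoptorpoo" → prefix "rpopt" already present; 5 new (o, r, p, o, o)
Total nodes = 10 + 1 + 3 + 5 + 8 + 0 + 9 + 7 + 5 + 5 + 4 + 1 + 5 = 63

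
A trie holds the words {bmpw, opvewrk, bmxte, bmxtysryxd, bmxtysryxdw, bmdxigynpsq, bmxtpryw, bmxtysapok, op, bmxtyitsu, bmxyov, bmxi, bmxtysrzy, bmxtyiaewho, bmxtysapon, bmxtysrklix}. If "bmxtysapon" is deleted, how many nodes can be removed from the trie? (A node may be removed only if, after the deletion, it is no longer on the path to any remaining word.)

Walk "bmxtysapon" from the leaf back toward the root, removing each node that no remaining word uses.
The suffix "n" (1 node) is used only by "bmxtysapon"; the node for "bmxtysapo" still has the child "k", so pruning stops there.
Nodes removed: 1

1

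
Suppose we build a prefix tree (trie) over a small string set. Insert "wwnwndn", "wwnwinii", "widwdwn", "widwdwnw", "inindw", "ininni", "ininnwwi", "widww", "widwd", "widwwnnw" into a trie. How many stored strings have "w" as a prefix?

7

Filter for entries beginning with "w":
Words under "w": widwd, widwdwn, widwdwnw, widww, widwwnnw, wwnwinii, wwnwndn
Count: 7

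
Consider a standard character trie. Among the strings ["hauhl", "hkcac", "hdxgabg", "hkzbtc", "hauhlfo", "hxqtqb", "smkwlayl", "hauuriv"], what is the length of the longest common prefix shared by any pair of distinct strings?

5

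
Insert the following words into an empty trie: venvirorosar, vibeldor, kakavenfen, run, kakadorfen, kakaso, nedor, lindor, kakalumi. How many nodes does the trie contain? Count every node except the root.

Trace insertions, counting only characters that open a new branch:
  "venvirorosar" → 12 new (v, e, n, v, i, r, o, r, o, s, a, r)
  "vibeldor" → prefix "v" already present; 7 new (i, b, e, l, d, o, r)
  "kakavenfen" → 10 new (k, a, k, a, v, e, n, f, e, n)
  "run" → 3 new (r, u, n)
  "kakadorfen" → prefix "kaka" already present; 6 new (d, o, r, f, e, n)
  "kakaso" → prefix "kaka" already present; 2 new (s, o)
  "nedor" → 5 new (n, e, d, o, r)
  "lindor" → 6 new (l, i, n, d, o, r)
  "kakalumi" → prefix "kaka" already present; 4 new (l, u, m, i)
Total nodes = 12 + 7 + 10 + 3 + 6 + 2 + 5 + 6 + 4 = 55

55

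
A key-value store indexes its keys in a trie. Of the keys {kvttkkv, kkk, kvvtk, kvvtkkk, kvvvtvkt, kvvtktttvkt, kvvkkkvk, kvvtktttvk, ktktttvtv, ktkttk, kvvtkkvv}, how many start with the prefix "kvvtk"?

Traverse to the node for "kvvtk", then collect every word in that subtree.
Matches: "kvvtk", "kvvtkkk", "kvvtkkvv", "kvvtktttvk", "kvvtktttvkt"
Count: 5

5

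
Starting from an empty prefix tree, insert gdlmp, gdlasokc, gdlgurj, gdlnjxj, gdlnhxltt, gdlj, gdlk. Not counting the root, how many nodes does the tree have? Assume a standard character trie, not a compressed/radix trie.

25

Count nodes per top-level branch (shared prefixes stored once):
  'g'-branch (gdlasokc, gdlgurj, gdlj, gdlk, gdlmp, gdlnhxltt, gdlnjxj): 25 nodes
Sum: 25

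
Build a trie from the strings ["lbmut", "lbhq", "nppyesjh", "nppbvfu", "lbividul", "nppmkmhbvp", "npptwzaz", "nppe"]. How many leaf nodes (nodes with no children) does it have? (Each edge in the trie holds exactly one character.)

8

Leaves are exactly the stored words that no other stored word extends.
Those words: "lbhq", "lbividul", "lbmut", "nppbvfu", "nppe", "nppmkmhbvp", "npptwzaz", "nppyesjh"
Leaf count: 8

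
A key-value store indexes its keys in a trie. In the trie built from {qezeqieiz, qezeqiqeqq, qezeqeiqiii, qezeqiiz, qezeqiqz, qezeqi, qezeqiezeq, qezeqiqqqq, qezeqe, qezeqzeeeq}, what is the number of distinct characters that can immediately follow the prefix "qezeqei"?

1

Follow the path "qezeqei" to its node, then look at its outgoing edges.
Characters that immediately follow "qezeqei" among the stored strings: {q}.
That node has 1 child edge.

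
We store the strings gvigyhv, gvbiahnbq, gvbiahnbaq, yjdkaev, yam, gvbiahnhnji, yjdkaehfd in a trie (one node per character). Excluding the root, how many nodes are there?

Count nodes per top-level branch (shared prefixes stored once):
  'g'-branch (gvbiahnbaq, gvbiahnbq, gvbiahnhnji, gvigyhv): 20 nodes
  'y'-branch (yam, yjdkaehfd, yjdkaev): 12 nodes
Sum: 32

32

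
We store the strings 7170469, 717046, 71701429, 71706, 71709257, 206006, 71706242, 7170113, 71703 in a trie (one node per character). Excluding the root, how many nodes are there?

Count nodes per top-level branch (shared prefixes stored once):
  '2'-branch (206006): 6 nodes
  '7'-branch (7170113, 71701429, 71703, 717046, 7170469, 71706, 71706242, 71709257): 22 nodes
Sum: 28

28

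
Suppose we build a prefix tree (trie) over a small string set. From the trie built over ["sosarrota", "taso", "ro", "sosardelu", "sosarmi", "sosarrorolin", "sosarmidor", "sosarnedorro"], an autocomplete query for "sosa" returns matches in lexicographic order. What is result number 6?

DFS of the "sosa" subtree visits, in order: "sosardelu", "sosarmi", "sosarmidor", "sosarnedorro", "sosarrorolin", "sosarrota"
Position 6: sosarrota

sosarrota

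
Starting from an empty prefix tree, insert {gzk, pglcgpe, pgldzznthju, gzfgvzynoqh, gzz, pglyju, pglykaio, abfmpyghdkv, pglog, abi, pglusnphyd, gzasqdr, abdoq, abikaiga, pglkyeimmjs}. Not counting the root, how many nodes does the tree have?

Insert word by word; a character creates a node only if that edge doesn't already exist:
  "gzk" → 3 new (g, z, k)
  "pglcgpe" → 7 new (p, g, l, c, g, p, e)
  "pgldzznthju" → prefix "pgl" already present; 8 new (d, z, z, n, t, h, j, u)
  "gzfgvzynoqh" → prefix "gz" already present; 9 new (f, g, v, z, y, n, o, q, h)
  "gzz" → prefix "gz" already present; 1 new (z)
  "pglyju" → prefix "pgl" already present; 3 new (y, j, u)
  "pglykaio" → prefix "pgly" already present; 4 new (k, a, i, o)
  "abfmpyghdkv" → 11 new (a, b, f, m, p, y, g, h, d, k, v)
  "pglog" → prefix "pgl" already present; 2 new (o, g)
  "abi" → prefix "ab" already present; 1 new (i)
  "pglusnphyd" → prefix "pgl" already present; 7 new (u, s, n, p, h, y, d)
  "gzasqdr" → prefix "gz" already present; 5 new (a, s, q, d, r)
  "abdoq" → prefix "ab" already present; 3 new (d, o, q)
  "abikaiga" → prefix "abi" already present; 5 new (k, a, i, g, a)
  "pglkyeimmjs" → prefix "pgl" already present; 8 new (k, y, e, i, m, m, j, s)
Total nodes = 3 + 7 + 8 + 9 + 1 + 3 + 4 + 11 + 2 + 1 + 7 + 5 + 3 + 5 + 8 = 77

77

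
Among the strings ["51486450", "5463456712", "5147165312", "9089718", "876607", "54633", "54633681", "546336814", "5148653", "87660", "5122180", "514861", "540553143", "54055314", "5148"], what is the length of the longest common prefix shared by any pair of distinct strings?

8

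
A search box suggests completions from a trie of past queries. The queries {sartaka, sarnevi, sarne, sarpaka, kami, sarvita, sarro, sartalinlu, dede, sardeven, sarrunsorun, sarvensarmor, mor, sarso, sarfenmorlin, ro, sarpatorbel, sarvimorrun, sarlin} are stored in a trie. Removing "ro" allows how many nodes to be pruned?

2

A node on "ro"'s path can go only if nothing else ends at it or branches off below it.
No other word shares any prefix with "ro", so all 2 of its nodes go.
Nodes removed: 2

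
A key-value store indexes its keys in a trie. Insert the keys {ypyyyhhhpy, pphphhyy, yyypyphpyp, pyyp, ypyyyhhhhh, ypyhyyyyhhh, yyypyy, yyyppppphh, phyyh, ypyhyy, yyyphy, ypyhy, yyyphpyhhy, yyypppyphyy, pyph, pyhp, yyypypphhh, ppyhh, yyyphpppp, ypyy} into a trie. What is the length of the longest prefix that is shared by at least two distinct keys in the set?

8

The deepest shared node is where two words last agree before diverging.
e.g. "ypyyyhhhhh" and "ypyyyhhhpy" share the prefix "ypyyyhhh" of length 8; no pair shares a longer one.
Longest shared-prefix length: 8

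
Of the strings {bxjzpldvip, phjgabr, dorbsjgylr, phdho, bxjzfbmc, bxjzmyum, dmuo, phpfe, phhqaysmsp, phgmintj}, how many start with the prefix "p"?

5

Filter for entries beginning with "p":
Matches: "phdho", "phgmintj", "phhqaysmsp", "phjgabr", "phpfe"
Count: 5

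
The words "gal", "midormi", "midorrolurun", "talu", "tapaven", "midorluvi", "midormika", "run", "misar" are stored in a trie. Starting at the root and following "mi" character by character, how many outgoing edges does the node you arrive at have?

2

Follow the path "mi" to its node, then look at its outgoing edges.
Characters that immediately follow "mi" among the stored strings: {d, s}.
That node has 2 child edges.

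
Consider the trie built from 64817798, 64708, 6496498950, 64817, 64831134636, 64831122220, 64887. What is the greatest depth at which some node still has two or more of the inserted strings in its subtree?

The deepest shared node is where two words last agree before diverging.
"64831122220" and "64831134636" agree on "648311" (6 characters) before diverging; nothing deeper is shared.
Longest shared-prefix length: 6

6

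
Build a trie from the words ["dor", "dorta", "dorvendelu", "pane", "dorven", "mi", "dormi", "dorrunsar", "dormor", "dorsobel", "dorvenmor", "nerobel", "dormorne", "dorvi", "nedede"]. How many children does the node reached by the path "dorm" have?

2

Follow the path "dorm" to its node, then look at its outgoing edges.
Distinct next characters after "dorm": i, o.
That node has 2 child edges.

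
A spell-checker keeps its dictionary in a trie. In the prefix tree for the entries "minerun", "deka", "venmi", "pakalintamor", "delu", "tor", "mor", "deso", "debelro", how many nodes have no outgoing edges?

9

Leaves are exactly the stored words that no other stored word extends.
Those words: "debelro", "deka", "delu", "deso", "minerun", "mor", "pakalintamor", "tor", "venmi"
Leaf count: 9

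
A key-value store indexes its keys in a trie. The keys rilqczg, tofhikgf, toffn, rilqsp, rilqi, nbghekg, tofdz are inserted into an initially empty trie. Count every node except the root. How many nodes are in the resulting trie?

29

Trace insertions, counting only characters that open a new branch:
  "rilqczg" → 7 new (r, i, l, q, c, z, g)
  "tofhikgf" → 8 new (t, o, f, h, i, k, g, f)
  "toffn" → prefix "tof" already present; 2 new (f, n)
  "rilqsp" → prefix "rilq" already present; 2 new (s, p)
  "rilqi" → prefix "rilq" already present; 1 new (i)
  "nbghekg" → 7 new (n, b, g, h, e, k, g)
  "tofdz" → prefix "tof" already present; 2 new (d, z)
Total nodes = 7 + 8 + 2 + 2 + 1 + 7 + 2 = 29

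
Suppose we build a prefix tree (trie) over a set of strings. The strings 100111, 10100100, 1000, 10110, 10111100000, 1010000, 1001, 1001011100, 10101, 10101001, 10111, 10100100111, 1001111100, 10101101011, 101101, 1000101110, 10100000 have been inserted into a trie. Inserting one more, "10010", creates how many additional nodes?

0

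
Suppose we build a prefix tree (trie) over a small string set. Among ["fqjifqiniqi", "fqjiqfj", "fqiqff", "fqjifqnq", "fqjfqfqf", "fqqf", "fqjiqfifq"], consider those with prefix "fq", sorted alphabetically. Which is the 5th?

fqjiqfifq

Filter for "fq…" and sort: "fqiqff", "fqjfqfqf", "fqjifqiniqi", "fqjifqnq", "fqjiqfifq", "fqjiqfj", "fqqf"
Position 5: fqjiqfifq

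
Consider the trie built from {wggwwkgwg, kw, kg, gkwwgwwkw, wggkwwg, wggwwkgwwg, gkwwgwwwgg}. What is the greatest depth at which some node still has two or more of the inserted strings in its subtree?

8

Equivalently: take the maximum, over all pairs, of their longest common prefix length.
e.g. "wggwwkgwg" and "wggwwkgwwg" share the prefix "wggwwkgw" of length 8; no pair shares a longer one.
Longest shared-prefix length: 8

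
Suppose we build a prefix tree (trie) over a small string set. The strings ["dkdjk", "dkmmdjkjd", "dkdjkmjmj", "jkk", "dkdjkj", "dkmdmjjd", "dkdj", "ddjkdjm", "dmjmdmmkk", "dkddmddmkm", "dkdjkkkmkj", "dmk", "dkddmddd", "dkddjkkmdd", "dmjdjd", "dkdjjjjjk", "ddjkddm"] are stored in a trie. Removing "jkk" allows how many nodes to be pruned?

After clearing the end-marker at "jkk", prune upward until reaching a node still needed by another word.
No other word shares any prefix with "jkk", so all 3 of its nodes go.
Nodes removed: 3

3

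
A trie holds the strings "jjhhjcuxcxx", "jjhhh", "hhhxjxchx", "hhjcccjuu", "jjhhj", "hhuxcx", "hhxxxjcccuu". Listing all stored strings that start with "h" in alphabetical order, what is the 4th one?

hhxxxjcccuu

Filter for "h…" and sort: "hhhxjxchx", "hhjcccjuu", "hhuxcx", "hhxxxjcccuu"
Position 4: hhxxxjcccuu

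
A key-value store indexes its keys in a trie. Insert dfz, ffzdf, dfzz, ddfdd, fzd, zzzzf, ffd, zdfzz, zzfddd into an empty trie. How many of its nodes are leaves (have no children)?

Leaves are exactly the stored words that no other stored word extends.
Those words: "ddfdd", "dfzz", "ffd", "ffzdf", "fzd", "zdfzz", "zzfddd", "zzzzf"
Leaf count: 8

8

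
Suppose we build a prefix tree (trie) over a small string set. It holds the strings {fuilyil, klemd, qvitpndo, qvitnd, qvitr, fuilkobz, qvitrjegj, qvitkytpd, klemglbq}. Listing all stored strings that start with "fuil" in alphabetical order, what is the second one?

Words with prefix "fuil", in lexicographic order: "fuilkobz", "fuilyil"
Position 2: fuilyil

fuilyil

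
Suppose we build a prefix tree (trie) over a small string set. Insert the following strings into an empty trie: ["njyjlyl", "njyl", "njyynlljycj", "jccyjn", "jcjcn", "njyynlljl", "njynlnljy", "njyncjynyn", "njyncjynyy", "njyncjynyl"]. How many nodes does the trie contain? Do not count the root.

Trace insertions, counting only characters that open a new branch:
  "njyjlyl" → 7 new (n, j, y, j, l, y, l)
  "njyl" → prefix "njy" already present; 1 new (l)
  "njyynlljycj" → prefix "njy" already present; 8 new (y, n, l, l, j, y, c, j)
  "jccyjn" → 6 new (j, c, c, y, j, n)
  "jcjcn" → prefix "jc" already present; 3 new (j, c, n)
  "njyynlljl" → prefix "njyynllj" already present; 1 new (l)
  "njynlnljy" → prefix "njy" already present; 6 new (n, l, n, l, j, y)
  "njyncjynyn" → prefix "njyn" already present; 6 new (c, j, y, n, y, n)
  "njyncjynyy" → prefix "njyncjyny" already present; 1 new (y)
  "njyncjynyl" → prefix "njyncjyny" already present; 1 new (l)
Total nodes = 7 + 1 + 8 + 6 + 3 + 1 + 6 + 6 + 1 + 1 = 40

40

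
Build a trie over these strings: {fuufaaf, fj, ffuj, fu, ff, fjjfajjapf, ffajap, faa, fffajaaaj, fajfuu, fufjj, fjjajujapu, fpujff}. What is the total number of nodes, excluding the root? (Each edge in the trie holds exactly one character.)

Insert word by word; a character creates a node only if that edge doesn't already exist:
  "fuufaaf" → 7 new (f, u, u, f, a, a, f)
  "fj" → prefix "f" already present; 1 new (j)
  "ffuj" → prefix "f" already present; 3 new (f, u, j)
  "fu" → prefix "fu" already present; 0 new (none)
  "ff" → prefix "ff" already present; 0 new (none)
  "fjjfajjapf" → prefix "fj" already present; 8 new (j, f, a, j, j, a, p, f)
  "ffajap" → prefix "ff" already present; 4 new (a, j, a, p)
  "faa" → prefix "f" already present; 2 new (a, a)
  "fffajaaaj" → prefix "ff" already present; 7 new (f, a, j, a, a, a, j)
  "fajfuu" → prefix "fa" already present; 4 new (j, f, u, u)
  "fufjj" → prefix "fu" already present; 3 new (f, j, j)
  "fjjajujapu" → prefix "fjj" already present; 7 new (a, j, u, j, a, p, u)
  "fpujff" → prefix "f" already present; 5 new (p, u, j, f, f)
Total nodes = 7 + 1 + 3 + 0 + 0 + 8 + 4 + 2 + 7 + 4 + 3 + 7 + 5 = 51

51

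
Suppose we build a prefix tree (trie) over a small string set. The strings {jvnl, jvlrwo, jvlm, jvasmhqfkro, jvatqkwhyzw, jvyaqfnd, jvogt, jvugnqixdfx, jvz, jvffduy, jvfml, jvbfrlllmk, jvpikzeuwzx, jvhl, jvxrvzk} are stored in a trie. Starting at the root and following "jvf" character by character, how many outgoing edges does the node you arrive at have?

Follow the path "jvf" to its node, then look at its outgoing edges.
Distinct next characters after "jvf": f, m.
That node has 2 child edges.

2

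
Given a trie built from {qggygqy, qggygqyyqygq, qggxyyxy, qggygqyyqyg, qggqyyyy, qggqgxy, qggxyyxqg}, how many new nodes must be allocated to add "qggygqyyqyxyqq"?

"qggygqyyqy" is already a path in the trie; the remaining "xyqq" must be added.
New nodes needed: |"qggygqyyqyxyqq"| − 10 = 14 − 10 = 4.

4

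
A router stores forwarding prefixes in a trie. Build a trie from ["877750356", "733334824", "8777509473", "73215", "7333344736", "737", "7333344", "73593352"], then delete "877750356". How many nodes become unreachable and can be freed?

3

A node on "877750356"'s path can go only if nothing else ends at it or branches off below it.
The suffix "356" (3 nodes) is used only by "877750356"; the node for "877750" still has the child "9", so pruning stops there.
Nodes removed: 3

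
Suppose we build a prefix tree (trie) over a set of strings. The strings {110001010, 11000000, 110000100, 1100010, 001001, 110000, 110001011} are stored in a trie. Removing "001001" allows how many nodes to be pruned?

6

Walk "001001" from the leaf back toward the root, removing each node that no remaining word uses.
No other word shares any prefix with "001001", so all 6 of its nodes go.
Nodes removed: 6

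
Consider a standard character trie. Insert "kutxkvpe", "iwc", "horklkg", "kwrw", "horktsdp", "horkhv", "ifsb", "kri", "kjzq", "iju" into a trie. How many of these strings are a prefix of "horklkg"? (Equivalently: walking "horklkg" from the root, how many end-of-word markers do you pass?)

Check each prefix of "horklkg" against the stored set — each match is an end-marker on the path.
Prefixes of the query that are stored words: "horklkg"
Count: 1

1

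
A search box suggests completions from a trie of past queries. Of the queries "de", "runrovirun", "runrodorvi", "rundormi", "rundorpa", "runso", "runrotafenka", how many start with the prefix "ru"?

Traverse to the node for "ru", then collect every word in that subtree.
Words under "ru": rundormi, rundorpa, runrodorvi, runrotafenka, runrovirun, runso
Count: 6

6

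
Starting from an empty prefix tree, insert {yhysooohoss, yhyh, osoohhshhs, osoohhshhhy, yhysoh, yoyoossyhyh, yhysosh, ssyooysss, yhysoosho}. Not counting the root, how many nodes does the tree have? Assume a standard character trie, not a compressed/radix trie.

49

Count nodes per top-level branch (shared prefixes stored once):
  'o'-branch (osoohhshhhy, osoohhshhs): 12 nodes
  's'-branch (ssyooysss): 9 nodes
  'y'-branch (yhyh, yhysoh, yhysooohoss, yhysoosho, yhysosh, yoyoossyhyh): 28 nodes
Sum: 49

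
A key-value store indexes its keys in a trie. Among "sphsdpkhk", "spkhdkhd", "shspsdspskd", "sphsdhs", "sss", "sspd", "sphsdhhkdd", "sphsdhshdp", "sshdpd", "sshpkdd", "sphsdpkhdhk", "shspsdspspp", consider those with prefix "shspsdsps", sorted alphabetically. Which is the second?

DFS of the "shspsdsps" subtree visits, in order: "shspsdspskd", "shspsdspspp"
Position 2: shspsdspspp

shspsdspspp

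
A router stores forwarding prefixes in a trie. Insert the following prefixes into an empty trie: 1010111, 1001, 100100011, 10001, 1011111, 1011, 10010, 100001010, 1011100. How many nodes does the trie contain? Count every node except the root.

27

Count nodes per top-level branch (shared prefixes stored once):
  '1'-branch (100001010, 10001, 1001, 10010, 100100011, 1010111, 1011, 1011100, 1011111): 27 nodes
Sum: 27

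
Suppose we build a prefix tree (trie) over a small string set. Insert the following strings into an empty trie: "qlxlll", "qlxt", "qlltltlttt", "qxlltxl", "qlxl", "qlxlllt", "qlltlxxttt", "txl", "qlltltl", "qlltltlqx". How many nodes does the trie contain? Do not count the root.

Trie structure (* marks end of a word):
(root)
├─ q
│  ├─ l
│  │  ├─ l
│  │  │  └─ t
│  │  │     └─ l
│  │  │        ├─ t
│  │  │        │  └─ l *
│  │  │        │     ├─ q
│  │  │        │     │  └─ x *
│  │  │        │     └─ t
│  │  │        │        └─ t
│  │  │        │           └─ t *
│  │  │        └─ x
│  │  │           └─ x
│  │  │              └─ t
│  │  │                 └─ t
│  │  │                    └─ t *
│  │  └─ x
│  │     ├─ l *
│  │     │  └─ l
│  │     │     └─ l *
│  │     │        └─ t *
│  │     └─ t *
│  └─ x
│     └─ l
│        └─ l
│           └─ t
│              └─ x
│                 └─ l *
└─ t
   └─ x
      └─ l *
Counting every labelled node above: 32.

32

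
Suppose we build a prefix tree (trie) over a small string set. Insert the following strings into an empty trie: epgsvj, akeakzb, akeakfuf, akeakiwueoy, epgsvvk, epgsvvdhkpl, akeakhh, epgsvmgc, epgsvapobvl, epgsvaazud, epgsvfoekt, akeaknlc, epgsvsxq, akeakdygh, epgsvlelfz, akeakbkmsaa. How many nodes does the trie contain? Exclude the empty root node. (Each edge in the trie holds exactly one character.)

For each word, the new-node count is its length minus the longest prefix already in the trie:
  "epgsvj" → 6 new (e, p, g, s, v, j)
  "akeakzb" → 7 new (a, k, e, a, k, z, b)
  "akeakfuf" → prefix "akeak" already present; 3 new (f, u, f)
  "akeakiwueoy" → prefix "akeak" already present; 6 new (i, w, u, e, o, y)
  "epgsvvk" → prefix "epgsv" already present; 2 new (v, k)
  "epgsvvdhkpl" → prefix "epgsvv" already present; 5 new (d, h, k, p, l)
  "akeakhh" → prefix "akeak" already present; 2 new (h, h)
  "epgsvmgc" → prefix "epgsv" already present; 3 new (m, g, c)
  "epgsvapobvl" → prefix "epgsv" already present; 6 new (a, p, o, b, v, l)
  "epgsvaazud" → prefix "epgsva" already present; 4 new (a, z, u, d)
  "epgsvfoekt" → prefix "epgsv" already present; 5 new (f, o, e, k, t)
  "akeaknlc" → prefix "akeak" already present; 3 new (n, l, c)
  "epgsvsxq" → prefix "epgsv" already present; 3 new (s, x, q)
  "akeakdygh" → prefix "akeak" already present; 4 new (d, y, g, h)
  "epgsvlelfz" → prefix "epgsv" already present; 5 new (l, e, l, f, z)
  "akeakbkmsaa" → prefix "akeak" already present; 6 new (b, k, m, s, a, a)
Total nodes = 6 + 7 + 3 + 6 + 2 + 5 + 2 + 3 + 6 + 4 + 5 + 3 + 3 + 4 + 5 + 6 = 70

70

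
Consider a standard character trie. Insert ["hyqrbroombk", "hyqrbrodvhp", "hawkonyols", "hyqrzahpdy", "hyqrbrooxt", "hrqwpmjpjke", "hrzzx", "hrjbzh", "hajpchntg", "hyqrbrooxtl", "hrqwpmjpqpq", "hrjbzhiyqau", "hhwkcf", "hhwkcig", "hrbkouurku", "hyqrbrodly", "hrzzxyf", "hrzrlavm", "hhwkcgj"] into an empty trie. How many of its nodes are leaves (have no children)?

Leaves are exactly the stored words that no other stored word extends.
Those words: "hajpchntg", "hawkonyols", "hhwkcf", "hhwkcgj", "hhwkcig", "hrbkouurku", "hrjbzhiyqau", "hrqwpmjpjke", "hrqwpmjpqpq", "hrzrlavm", "hrzzxyf", "hyqrbrodly", "hyqrbrodvhp", "hyqrbroombk", "hyqrbrooxtl", "hyqrzahpdy"
Leaf count: 16

16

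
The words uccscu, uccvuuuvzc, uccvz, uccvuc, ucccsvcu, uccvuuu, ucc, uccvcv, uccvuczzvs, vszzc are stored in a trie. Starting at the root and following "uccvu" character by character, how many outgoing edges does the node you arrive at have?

Follow the path "uccvu" to its node, then look at its outgoing edges.
Distinct next characters after "uccvu": c, u.
That node has 2 child edges.

2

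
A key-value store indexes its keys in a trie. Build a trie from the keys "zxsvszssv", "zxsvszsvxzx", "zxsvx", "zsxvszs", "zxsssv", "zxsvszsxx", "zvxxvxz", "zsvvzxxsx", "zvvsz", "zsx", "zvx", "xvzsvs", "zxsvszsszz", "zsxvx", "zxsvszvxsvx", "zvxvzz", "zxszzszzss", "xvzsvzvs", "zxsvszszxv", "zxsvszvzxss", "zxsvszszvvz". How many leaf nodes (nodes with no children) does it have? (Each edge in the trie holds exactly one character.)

19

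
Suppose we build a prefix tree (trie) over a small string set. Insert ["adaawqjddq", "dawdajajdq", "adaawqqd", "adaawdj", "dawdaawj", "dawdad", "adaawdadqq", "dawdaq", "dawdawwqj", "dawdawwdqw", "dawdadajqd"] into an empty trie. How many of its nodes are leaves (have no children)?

10

A leaf is a node with no children — equivalently, the end of a word that is not a proper prefix of any other stored word.
Those words: "adaawdadqq", "adaawdj", "adaawqjddq", "adaawqqd", "dawdaawj", "dawdadajqd", "dawdajajdq", "dawdaq", "dawdawwdqw", "dawdawwqj"
Leaf count: 10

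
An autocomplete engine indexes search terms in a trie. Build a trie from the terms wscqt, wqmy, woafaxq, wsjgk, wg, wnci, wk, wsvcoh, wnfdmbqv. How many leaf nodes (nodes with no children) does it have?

A leaf is a node with no children — equivalently, the end of a word that is not a proper prefix of any other stored word.
Those words: "wg", "wk", "wnci", "wnfdmbqv", "woafaxq", "wqmy", "wscqt", "wsjgk", "wsvcoh"
Leaf count: 9

9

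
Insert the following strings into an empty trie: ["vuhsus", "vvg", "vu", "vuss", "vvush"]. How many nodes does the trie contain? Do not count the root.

13

Count nodes per top-level branch (shared prefixes stored once):
  'v'-branch (vu, vuhsus, vuss, vvg, vvush): 13 nodes
Sum: 13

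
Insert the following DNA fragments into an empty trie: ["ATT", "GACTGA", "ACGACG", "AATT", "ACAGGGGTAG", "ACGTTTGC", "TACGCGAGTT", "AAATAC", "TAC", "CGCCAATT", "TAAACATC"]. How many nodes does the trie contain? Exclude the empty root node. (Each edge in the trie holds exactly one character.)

58

For each word, the new-node count is its length minus the longest prefix already in the trie:
  "ATT" → 3 new (A, T, T)
  "GACTGA" → 6 new (G, A, C, T, G, A)
  "ACGACG" → prefix "A" already present; 5 new (C, G, A, C, G)
  "AATT" → prefix "A" already present; 3 new (A, T, T)
  "ACAGGGGTAG" → prefix "AC" already present; 8 new (A, G, G, G, G, T, A, G)
  "ACGTTTGC" → prefix "ACG" already present; 5 new (T, T, T, G, C)
  "TACGCGAGTT" → 10 new (T, A, C, G, C, G, A, G, T, T)
  "AAATAC" → prefix "AA" already present; 4 new (A, T, A, C)
  "TAC" → prefix "TAC" already present; 0 new (none)
  "CGCCAATT" → 8 new (C, G, C, C, A, A, T, T)
  "TAAACATC" → prefix "TA" already present; 6 new (A, A, C, A, T, C)
Total nodes = 3 + 6 + 5 + 3 + 8 + 5 + 10 + 4 + 0 + 8 + 6 = 58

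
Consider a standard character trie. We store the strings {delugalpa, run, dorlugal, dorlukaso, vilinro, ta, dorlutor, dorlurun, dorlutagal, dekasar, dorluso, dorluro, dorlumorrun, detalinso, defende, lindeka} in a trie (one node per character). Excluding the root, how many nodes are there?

75

Trace insertions, counting only characters that open a new branch:
  "delugalpa" → 9 new (d, e, l, u, g, a, l, p, a)
  "run" → 3 new (r, u, n)
  "dorlugal" → prefix "d" already present; 7 new (o, r, l, u, g, a, l)
  "dorlukaso" → prefix "dorlu" already present; 4 new (k, a, s, o)
  "vilinro" → 7 new (v, i, l, i, n, r, o)
  "ta" → 2 new (t, a)
  "dorlutor" → prefix "dorlu" already present; 3 new (t, o, r)
  "dorlurun" → prefix "dorlu" already present; 3 new (r, u, n)
  "dorlutagal" → prefix "dorlut" already present; 4 new (a, g, a, l)
  "dekasar" → prefix "de" already present; 5 new (k, a, s, a, r)
  "dorluso" → prefix "dorlu" already present; 2 new (s, o)
  "dorluro" → prefix "dorlur" already present; 1 new (o)
  "dorlumorrun" → prefix "dorlu" already present; 6 new (m, o, r, r, u, n)
  "detalinso" → prefix "de" already present; 7 new (t, a, l, i, n, s, o)
  "defende" → prefix "de" already present; 5 new (f, e, n, d, e)
  "lindeka" → 7 new (l, i, n, d, e, k, a)
Total nodes = 9 + 3 + 7 + 4 + 7 + 2 + 3 + 3 + 4 + 5 + 2 + 1 + 6 + 7 + 5 + 7 = 75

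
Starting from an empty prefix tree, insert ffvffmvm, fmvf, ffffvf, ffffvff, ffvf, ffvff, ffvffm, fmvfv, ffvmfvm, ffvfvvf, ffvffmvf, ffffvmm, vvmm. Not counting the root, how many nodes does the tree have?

31

Count nodes per top-level branch (shared prefixes stored once):
  'f'-branch (ffffvf, ffffvff, ffffvmm, ffvf, ffvff, ffvffm, ffvffmvf, ffvffmvm, ffvfvvf, ffvmfvm, fmvf, fmvfv): 27 nodes
  'v'-branch (vvmm): 4 nodes
Sum: 31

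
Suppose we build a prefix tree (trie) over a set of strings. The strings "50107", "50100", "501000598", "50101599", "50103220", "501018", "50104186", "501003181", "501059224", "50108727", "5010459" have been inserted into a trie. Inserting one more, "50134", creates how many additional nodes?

2

"501" is already a path in the trie; the remaining "34" must be added.
Each of the 2 remaining characters creates one node.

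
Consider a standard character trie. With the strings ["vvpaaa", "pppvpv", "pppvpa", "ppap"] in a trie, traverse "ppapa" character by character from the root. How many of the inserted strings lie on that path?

1

Walk "ppapa" from the root; an end-of-word marker is hit whenever a stored word is a prefix of "ppapa".
Prefixes of the query that are stored words: "ppap"
Count: 1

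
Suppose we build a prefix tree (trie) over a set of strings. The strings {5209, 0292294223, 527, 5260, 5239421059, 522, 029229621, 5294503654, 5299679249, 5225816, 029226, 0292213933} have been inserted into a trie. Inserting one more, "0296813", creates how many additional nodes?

Walking "0296813" from the root, the first 3 characters ("029") follow existing edges; "6" is the first miss.
New nodes needed: |"0296813"| − 3 = 7 − 3 = 4.

4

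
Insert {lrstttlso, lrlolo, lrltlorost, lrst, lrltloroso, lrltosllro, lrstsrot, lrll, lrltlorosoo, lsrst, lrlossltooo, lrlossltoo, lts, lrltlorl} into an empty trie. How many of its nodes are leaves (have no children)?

A leaf is a node with no children — equivalently, the end of a word that is not a proper prefix of any other stored word.
Those words: "lrll", "lrlolo", "lrlossltooo", "lrltlorl", "lrltlorosoo", "lrltlorost", "lrltosllro", "lrstsrot", "lrstttlso", "lsrst", "lts"
Leaf count: 11

11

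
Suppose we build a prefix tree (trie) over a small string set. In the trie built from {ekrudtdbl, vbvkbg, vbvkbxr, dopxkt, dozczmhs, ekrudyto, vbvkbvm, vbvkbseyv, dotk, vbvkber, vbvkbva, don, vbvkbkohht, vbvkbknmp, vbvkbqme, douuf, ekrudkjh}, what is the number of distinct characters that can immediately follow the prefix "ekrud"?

Follow the path "ekrud" to its node, then look at its outgoing edges.
Distinct next characters after "ekrud": k, t, y.
That node has 3 child edges.

3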